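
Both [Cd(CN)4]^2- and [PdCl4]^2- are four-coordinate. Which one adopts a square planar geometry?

For [Cd(CN)4]^2-: Ligand charges: each cyanide is −1. With an overall charge of −2 the cadmium centre must be in the +2 oxidation state. Cd sits in group 12, so the d-electron count is 12 − 2 = 10. A d¹⁰ ion has no crystal-field stabilisation preference between square planar and tetrahedral, so four ligands adopt the sterically favoured tetrahedral geometry. → tetrahedral.
For [PdCl4]^2-: Each chloride is −1; balancing the −2 overall charge requires Pd(II). Group 10 minus oxidation state 2 gives a d⁸ configuration. A 4d d⁸ ion has a large crystal-field splitting; square planar leaves the high-energy d_{x²−y²} orbital empty and maximises CFSE. → square planar.

[PdCl4]^2-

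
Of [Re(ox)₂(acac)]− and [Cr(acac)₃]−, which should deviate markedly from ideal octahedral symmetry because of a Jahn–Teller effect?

[Cr(acac)₃]−

[Re(ox)₂(acac)]−: Each oxalate is −2; each acetylacetonate is −1; balancing the −1 overall charge requires Re(IV). Group 7 minus oxidation state 4 gives a d³ configuration. The d³ configuration leaves the e_g set evenly filled (or empty) — no strong Jahn–Teller driving force.
[Cr(acac)₃]−: Summing ligand charges against the −1 overall charge gives an oxidation state of +2 for chromium. Cr sits in group 6, so the d-electron count is 6 − 2 = 4. Acetylacetonate is a weak-field ligand for a first-row metal, so the complex is high-spin. The t₂g³e_g¹ (high-spin) configuration has an unevenly filled e_g set; the Jahn–Teller theorem predicts a tetragonal distortion (typically axial elongation) to lift the degeneracy.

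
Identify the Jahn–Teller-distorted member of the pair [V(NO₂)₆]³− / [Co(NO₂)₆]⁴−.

[V(NO₂)₆]³−: Ligand charges: each nitro (N-bound nitrite) is −1. With an overall charge of −3 the vanadium centre must be in the +3 oxidation state. Group 5 minus oxidation state 3 gives a d² configuration. The d² configuration leaves the e_g set evenly filled (or empty) — no strong Jahn–Teller driving force.
[Co(NO₂)₆]⁴−: Ligand charges: each nitro (N-bound nitrite) is −1. With an overall charge of −4 the cobalt centre must be in the +2 oxidation state. Co sits in group 9, so the d-electron count is 9 − 2 = 7. Nitro (N-bound nitrite) is a strong-field ligand (high in the spectrochemical series) for a first-row metal, so the complex is low-spin. The t₂g⁶e_g¹ (low-spin) configuration has an unevenly filled e_g set; the Jahn–Teller theorem predicts a tetragonal distortion (typically axial elongation) to lift the degeneracy.

[Co(NO₂)₆]⁴−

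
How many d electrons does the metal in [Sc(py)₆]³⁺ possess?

d0

Ligand charges: pyridine is neutral. With an overall charge of +3 the scandium centre must be in the +3 oxidation state.
Sc sits in group 3, so the d-electron count is 3 − 3 = 0.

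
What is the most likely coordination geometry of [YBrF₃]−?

Ligand charges: each bromide is −1; each fluoride is −1. With an overall charge of −1 the yttrium centre must be in the +3 oxidation state.
Y sits in group 3, so the d-electron count is 3 − 3 = 0.
Coordination number: 4.
A d⁰ ion has no crystal-field stabilisation preference between square planar and tetrahedral, so four ligands adopt the sterically favoured tetrahedral geometry.

tetrahedral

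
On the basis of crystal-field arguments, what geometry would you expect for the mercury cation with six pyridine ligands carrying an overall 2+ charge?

octahedral

Pyridine is neutral; balancing the +2 overall charge requires Hg(II).
Group 12 minus oxidation state 2 gives a d¹⁰ configuration.
Coordination number: 6.
Six donors around a single metal centre give an octahedral coordination sphere.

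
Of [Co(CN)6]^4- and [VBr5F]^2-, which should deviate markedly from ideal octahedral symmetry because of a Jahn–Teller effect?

[Co(CN)6]^4-

[Co(CN)6]^4-: Summing ligand charges against the −4 overall charge gives an oxidation state of +2 for cobalt. Cobalt is a group-9 element; Co(II) is therefore d⁷. Cyanide is a strong-field ligand (high in the spectrochemical series) for a first-row metal, so the complex is low-spin. The t₂g⁶e_g¹ (low-spin) configuration has an unevenly filled e_g set; the Jahn–Teller theorem predicts a tetragonal distortion (typically axial elongation) to lift the degeneracy.
[VBr5F]^2-: Each bromide is −1; each fluoride is −1; balancing the −2 overall charge requires V(IV). V sits in group 5, so the d-electron count is 5 − 4 = 1. The d¹ configuration leaves the e_g set evenly filled (or empty) — no strong Jahn–Teller driving force.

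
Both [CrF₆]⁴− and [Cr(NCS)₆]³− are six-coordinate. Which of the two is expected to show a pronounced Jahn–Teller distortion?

[CrF₆]⁴−

[CrF₆]⁴−: Each fluoride is −1; balancing the −4 overall charge requires Cr(II). Group 6 minus oxidation state 2 gives a d⁴ configuration. Fluoride is a weak-field ligand for a first-row metal, so the complex is high-spin. The t₂g³e_g¹ (high-spin) configuration has an unevenly filled e_g set; the Jahn–Teller theorem predicts a tetragonal distortion (typically axial elongation) to lift the degeneracy.
[Cr(NCS)₆]³−: Ligand charges: each isothiocyanate is −1. With an overall charge of −3 the chromium centre must be in the +3 oxidation state. Chromium is a group-6 element; Cr(III) is therefore d³. The d³ configuration leaves the e_g set evenly filled (or empty) — no strong Jahn–Teller driving force.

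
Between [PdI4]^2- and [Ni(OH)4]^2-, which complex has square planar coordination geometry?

For [PdI4]^2-: Each iodide is −1; balancing the −2 overall charge requires Pd(II). Group 10 minus oxidation state 2 gives a d⁸ configuration. A 4d d⁸ ion has a large crystal-field splitting; square planar leaves the high-energy d_{x²−y²} orbital empty and maximises CFSE. → square planar.
For [Ni(OH)4]^2-: Summing ligand charges against the −2 overall charge gives an oxidation state of +2 for nickel. Nickel is a group-10 element; Ni(II) is therefore d⁸. Hydroxide is a weak-field ligand. With weak-field ligands the CFSE gain from square planar is small, so a 3d d⁸ ion takes the sterically preferred tetrahedral geometry. → tetrahedral.

[PdI4]^2-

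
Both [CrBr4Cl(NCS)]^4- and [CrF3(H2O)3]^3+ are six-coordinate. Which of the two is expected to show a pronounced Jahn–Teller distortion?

[CrBr4Cl(NCS)]^4-: Summing ligand charges against the −4 overall charge gives an oxidation state of +2 for chromium. Cr sits in group 6, so the d-electron count is 6 − 2 = 4. Bromide, chloride, and isothiocyanate are weak-field ligands for a first-row metal, so the complex is high-spin. The t₂g³e_g¹ (high-spin) configuration has an unevenly filled e_g set; the Jahn–Teller theorem predicts a tetragonal distortion (typically axial elongation) to lift the degeneracy.
[CrF3(H2O)3]^3+: Summing ligand charges against the +3 overall charge gives an oxidation state of +6 for chromium. Group 6 minus oxidation state 6 gives a d⁰ configuration. The d⁰ configuration leaves the e_g set evenly filled (or empty) — no strong Jahn–Teller driving force.

[CrBr4Cl(NCS)]^4-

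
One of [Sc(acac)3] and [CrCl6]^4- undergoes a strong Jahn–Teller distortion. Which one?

[Sc(acac)3]: Summing ligand charges against the 0 overall charge gives an oxidation state of +3 for scandium. Group 3 minus oxidation state 3 gives a d⁰ configuration. The d⁰ configuration leaves the e_g set evenly filled (or empty) — no strong Jahn–Teller driving force.
[CrCl6]^4-: Each chloride is −1; balancing the −4 overall charge requires Cr(II). Chromium is a group-6 element; Cr(II) is therefore d⁴. Chloride is a weak-field ligand for a first-row metal, so the complex is high-spin. The t₂g³e_g¹ (high-spin) configuration has an unevenly filled e_g set; the Jahn–Teller theorem predicts a tetragonal distortion (typically axial elongation) to lift the degeneracy.

[CrCl6]^4-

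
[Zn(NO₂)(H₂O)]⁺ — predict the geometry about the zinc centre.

Summing ligand charges against the +1 overall charge gives an oxidation state of +2 for zinc.
Group 12 minus oxidation state 2 gives a d¹⁰ configuration.
With 2 monodentate ligands the coordination number is 2.
A d¹⁰ ion with only two ligands adopts a linear arrangement (sp hybridisation; no CFSE preference).

linear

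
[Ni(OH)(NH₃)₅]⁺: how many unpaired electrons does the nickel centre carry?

Each hydroxide is −1; ammonia is neutral; balancing the +1 overall charge requires Ni(II).
Nickel is a group-10 element; Ni(II) is therefore d⁸.
In an octahedral field the d⁸ configuration is t₂g⁶e_g² (only one arrangement possible), giving 2 unpaired electrons.

2 unpaired electrons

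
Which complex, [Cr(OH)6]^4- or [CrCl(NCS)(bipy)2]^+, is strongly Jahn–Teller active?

[Cr(OH)6]^4-: Ligand charges: each hydroxide is −1. With an overall charge of −4 the chromium centre must be in the +2 oxidation state. Chromium is a group-6 element; Cr(II) is therefore d⁴. Hydroxide is a weak-field ligand for a first-row metal, so the complex is high-spin. The t₂g³e_g¹ (high-spin) configuration has an unevenly filled e_g set; the Jahn–Teller theorem predicts a tetragonal distortion (typically axial elongation) to lift the degeneracy.
[CrCl(NCS)(bipy)2]^+: Each chloride is −1; each isothiocyanate is −1; 2,2′-bipyridine is neutral; balancing the +1 overall charge requires Cr(III). Chromium is a group-6 element; Cr(III) is therefore d³. The d³ configuration leaves the e_g set evenly filled (or empty) — no strong Jahn–Teller driving force.

[Cr(OH)6]^4-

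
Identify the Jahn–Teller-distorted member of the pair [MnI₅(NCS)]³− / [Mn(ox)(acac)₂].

[MnI₅(NCS)]³−: Summing ligand charges against the −3 overall charge gives an oxidation state of +3 for manganese. Mn sits in group 7, so the d-electron count is 7 − 3 = 4. Iodide and isothiocyanate are weak-field ligands for a first-row metal, so the complex is high-spin. The t₂g³e_g¹ (high-spin) configuration has an unevenly filled e_g set; the Jahn–Teller theorem predicts a tetragonal distortion (typically axial elongation) to lift the degeneracy.
[Mn(ox)(acac)₂]: Each oxalate is −2; each acetylacetonate is −1; balancing the 0 overall charge requires Mn(IV). Group 7 minus oxidation state 4 gives a d³ configuration. The d³ configuration leaves the e_g set evenly filled (or empty) — no strong Jahn–Teller driving force.

[MnI₅(NCS)]³−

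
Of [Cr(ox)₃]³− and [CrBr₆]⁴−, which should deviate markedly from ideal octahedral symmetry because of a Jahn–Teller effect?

[Cr(ox)₃]³−: Ligand charges: each oxalate is −2. With an overall charge of −3 the chromium centre must be in the +3 oxidation state. Group 6 minus oxidation state 3 gives a d³ configuration. The d³ configuration leaves the e_g set evenly filled (or empty) — no strong Jahn–Teller driving force.
[CrBr₆]⁴−: Summing ligand charges against the −4 overall charge gives an oxidation state of +2 for chromium. Group 6 minus oxidation state 2 gives a d⁴ configuration. Bromide is a weak-field ligand for a first-row metal, so the complex is high-spin. The t₂g³e_g¹ (high-spin) configuration has an unevenly filled e_g set; the Jahn–Teller theorem predicts a tetragonal distortion (typically axial elongation) to lift the degeneracy.

[CrBr₆]⁴−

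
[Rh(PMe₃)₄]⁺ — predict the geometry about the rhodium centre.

Ligand charges: trimethylphosphine is neutral. With an overall charge of +1 the rhodium centre must be in the +1 oxidation state.
Rh sits in group 9, so the d-electron count is 9 − 1 = 8.
With 4 monodentate ligands the coordination number is 4.
A 4d d⁸ ion has a large crystal-field splitting; square planar leaves the high-energy d_{x²−y²} orbital empty and maximises CFSE.

square planar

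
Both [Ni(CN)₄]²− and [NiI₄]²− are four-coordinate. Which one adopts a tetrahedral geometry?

[NiI₄]²−

For [Ni(CN)₄]²−: Summing ligand charges against the −2 overall charge gives an oxidation state of +2 for nickel. Group 10 minus oxidation state 2 gives a d⁸ configuration. Cyanide is a strong-field ligand (high in the spectrochemical series). A 3d d⁸ ion with strong-field ligands gains enough CFSE to favour square planar over tetrahedral. → square planar.
For [NiI₄]²−: Ligand charges: each iodide is −1. With an overall charge of −2 the nickel centre must be in the +2 oxidation state. Ni sits in group 10, so the d-electron count is 10 − 2 = 8. Iodide is a weak-field ligand. With weak-field ligands the CFSE gain from square planar is small, so a 3d d⁸ ion takes the sterically preferred tetrahedral geometry. → tetrahedral.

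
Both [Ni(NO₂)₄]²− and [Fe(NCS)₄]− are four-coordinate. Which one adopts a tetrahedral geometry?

For [Ni(NO₂)₄]²−: Ligand charges: each nitro (N-bound nitrite) is −1. With an overall charge of −2 the nickel centre must be in the +2 oxidation state. Group 10 minus oxidation state 2 gives a d⁸ configuration. Nitro (N-bound nitrite) is a strong-field ligand (high in the spectrochemical series). A 3d d⁸ ion with strong-field ligands gains enough CFSE to favour square planar over tetrahedral. → square planar.
For [Fe(NCS)₄]−: Ligand charges: each isothiocyanate is −1. With an overall charge of −1 the iron centre must be in the +3 oxidation state. Group 8 minus oxidation state 3 gives a d⁵ configuration. A high-spin d⁵ ion has zero CFSE in either geometry, so four ligands adopt the sterically favoured tetrahedral geometry. → tetrahedral.

[Fe(NCS)₄]−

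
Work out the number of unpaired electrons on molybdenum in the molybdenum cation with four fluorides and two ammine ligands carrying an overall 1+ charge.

Ligand charges: each fluoride is −1; ammonia is neutral. With an overall charge of +1 the molybdenum centre must be in the +5 oxidation state.
Mo sits in group 6, so the d-electron count is 6 − 5 = 1.
In an octahedral field the d¹ configuration is t₂g¹e_g⁰ (only one arrangement possible), giving 1 unpaired electron.

1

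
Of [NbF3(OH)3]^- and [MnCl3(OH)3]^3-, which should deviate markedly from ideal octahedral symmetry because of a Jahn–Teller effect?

[NbF3(OH)3]^-: Ligand charges: each fluoride is −1; each hydroxide is −1. With an overall charge of −1 the niobium centre must be in the +5 oxidation state. Nb sits in group 5, so the d-electron count is 5 − 5 = 0. The d⁰ configuration leaves the e_g set evenly filled (or empty) — no strong Jahn–Teller driving force.
[MnCl3(OH)3]^3-: Each chloride is −1; each hydroxide is −1; balancing the −3 overall charge requires Mn(III). Manganese is a group-7 element; Mn(III) is therefore d⁴. Chloride and hydroxide are weak-field ligands for a first-row metal, so the complex is high-spin. The t₂g³e_g¹ (high-spin) configuration has an unevenly filled e_g set; the Jahn–Teller theorem predicts a tetragonal distortion (typically axial elongation) to lift the degeneracy.

[MnCl3(OH)3]^3-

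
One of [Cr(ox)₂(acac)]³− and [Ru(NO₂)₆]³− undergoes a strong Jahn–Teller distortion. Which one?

[Cr(ox)₂(acac)]³−

[Cr(ox)₂(acac)]³−: Each oxalate is −2; each acetylacetonate is −1; balancing the −3 overall charge requires Cr(II). Cr sits in group 6, so the d-electron count is 6 − 2 = 4. Acetylacetonate and oxalate are weak-field ligands for a first-row metal, so the complex is high-spin. The t₂g³e_g¹ (high-spin) configuration has an unevenly filled e_g set; the Jahn–Teller theorem predicts a tetragonal distortion (typically axial elongation) to lift the degeneracy.
[Ru(NO₂)₆]³−: Ligand charges: each nitro (N-bound nitrite) is −1. With an overall charge of −3 the ruthenium centre must be in the +3 oxidation state. Ruthenium is a group-8 element; Ru(III) is therefore d⁵. A 4d ion has a large Δₒ and is invariably low-spin. The d⁵ configuration leaves the e_g set evenly filled (or empty) — no strong Jahn–Teller driving force.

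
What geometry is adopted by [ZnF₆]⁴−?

Summing ligand charges against the −4 overall charge gives an oxidation state of +2 for zinc.
Group 12 minus oxidation state 2 gives a d¹⁰ configuration.
Coordination number: 6.
Six donors around a single metal centre give an octahedral coordination sphere.

octahedral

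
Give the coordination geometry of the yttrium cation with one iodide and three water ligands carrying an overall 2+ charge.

tetrahedral

Ligand charges: each iodide is −1; water is neutral. With an overall charge of +2 the yttrium centre must be in the +3 oxidation state.
Group 3 minus oxidation state 3 gives a d⁰ configuration.
With 4 monodentate ligands the coordination number is 4.
A d⁰ ion has no crystal-field stabilisation preference between square planar and tetrahedral, so four ligands adopt the sterically favoured tetrahedral geometry.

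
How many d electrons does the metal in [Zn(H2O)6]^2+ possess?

Water is neutral; balancing the +2 overall charge requires Zn(II).
Zinc is a group-12 element; Zn(II) is therefore d¹⁰.

d¹⁰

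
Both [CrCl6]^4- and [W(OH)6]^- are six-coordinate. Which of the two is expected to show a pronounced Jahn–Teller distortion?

[CrCl6]^4-: Summing ligand charges against the −4 overall charge gives an oxidation state of +2 for chromium. Chromium is a group-6 element; Cr(II) is therefore d⁴. Chloride is a weak-field ligand for a first-row metal, so the complex is high-spin. The t₂g³e_g¹ (high-spin) configuration has an unevenly filled e_g set; the Jahn–Teller theorem predicts a tetragonal distortion (typically axial elongation) to lift the degeneracy.
[W(OH)6]^-: Each hydroxide is −1; balancing the −1 overall charge requires W(V). W sits in group 6, so the d-electron count is 6 − 5 = 1. The d¹ configuration leaves the e_g set evenly filled (or empty) — no strong Jahn–Teller driving force.

[CrCl6]^4-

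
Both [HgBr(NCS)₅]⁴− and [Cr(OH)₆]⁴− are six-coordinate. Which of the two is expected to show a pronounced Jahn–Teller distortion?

[HgBr(NCS)₅]⁴−: Summing ligand charges against the −4 overall charge gives an oxidation state of +2 for mercury. Group 12 minus oxidation state 2 gives a d¹⁰ configuration. The d¹⁰ configuration leaves the e_g set evenly filled (or empty) — no strong Jahn–Teller driving force.
[Cr(OH)₆]⁴−: Ligand charges: each hydroxide is −1. With an overall charge of −4 the chromium centre must be in the +2 oxidation state. Chromium is a group-6 element; Cr(II) is therefore d⁴. Hydroxide is a weak-field ligand for a first-row metal, so the complex is high-spin. The t₂g³e_g¹ (high-spin) configuration has an unevenly filled e_g set; the Jahn–Teller theorem predicts a tetragonal distortion (typically axial elongation) to lift the degeneracy.

[Cr(OH)₆]⁴−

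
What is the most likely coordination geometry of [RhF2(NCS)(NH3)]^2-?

Ligand charges: each fluoride is −1; each isothiocyanate is −1; ammonia is neutral. With an overall charge of −2 the rhodium centre must be in the +1 oxidation state.
Group 9 minus oxidation state 1 gives a d⁸ configuration.
Coordination number: 4.
A 4d d⁸ ion has a large crystal-field splitting; square planar leaves the high-energy d_{x²−y²} orbital empty and maximises CFSE.

square planar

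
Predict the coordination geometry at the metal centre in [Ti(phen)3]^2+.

octahedral

1,10-phenanthroline is neutral; balancing the +2 overall charge requires Ti(II).
Group 4 minus oxidation state 2 gives a d² configuration.
Counting donor atoms: 3×1,10-phenanthroline (bidentate) → 6 donors. Coordination number = 6.
Six donors around a single metal centre give an octahedral coordination sphere.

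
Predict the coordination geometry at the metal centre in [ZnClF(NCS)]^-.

Ligand charges: each chloride is −1; each fluoride is −1; each isothiocyanate is −1. With an overall charge of −1 the zinc centre must be in the +2 oxidation state.
Zinc is a group-12 element; Zn(II) is therefore d¹⁰.
With 3 monodentate ligands the coordination number is 3.
Three ligands around a d¹⁰ centre minimise repulsion in a trigonal-planar arrangement.

trigonal planar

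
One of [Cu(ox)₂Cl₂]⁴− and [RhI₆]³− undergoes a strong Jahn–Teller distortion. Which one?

[Cu(ox)₂Cl₂]⁴−

[Cu(ox)₂Cl₂]⁴−: Each oxalate is −2; each chloride is −1; balancing the −4 overall charge requires Cu(II). Group 11 minus oxidation state 2 gives a d⁹ configuration. The t₂g⁶e_g³ configuration has an unevenly filled e_g set; the Jahn–Teller theorem predicts a tetragonal distortion (typically axial elongation) to lift the degeneracy.
[RhI₆]³−: Each iodide is −1; balancing the −3 overall charge requires Rh(III). Group 9 minus oxidation state 3 gives a d⁶ configuration. A 4d ion has a large Δₒ and is invariably low-spin. The d⁶ configuration leaves the e_g set evenly filled (or empty) — no strong Jahn–Teller driving force.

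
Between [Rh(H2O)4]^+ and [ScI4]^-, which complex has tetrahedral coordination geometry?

For [Rh(H2O)4]^+: Summing ligand charges against the +1 overall charge gives an oxidation state of +1 for rhodium. Group 9 minus oxidation state 1 gives a d⁸ configuration. A 4d d⁸ ion has a large crystal-field splitting; square planar leaves the high-energy d_{x²−y²} orbital empty and maximises CFSE. → square planar.
For [ScI4]^-: Each iodide is −1; balancing the −1 overall charge requires Sc(III). Group 3 minus oxidation state 3 gives a d⁰ configuration. A d⁰ ion has no crystal-field stabilisation preference between square planar and tetrahedral, so four ligands adopt the sterically favoured tetrahedral geometry. → tetrahedral.

[ScI4]^-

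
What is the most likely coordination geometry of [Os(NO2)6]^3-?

octahedral

Summing ligand charges against the −3 overall charge gives an oxidation state of +3 for osmium.
Os sits in group 8, so the d-electron count is 8 − 3 = 5.
With 6 monodentate ligands the coordination number is 6.
Six donors around a single metal centre give an octahedral coordination sphere.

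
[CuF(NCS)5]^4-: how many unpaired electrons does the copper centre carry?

1 unpaired electron

Ligand charges: each fluoride is −1; each isothiocyanate is −1. With an overall charge of −4 the copper centre must be in the +2 oxidation state.
Cu sits in group 11, so the d-electron count is 11 − 2 = 9.
In an octahedral field the d⁹ configuration is t₂g⁶e_g³ (only one arrangement possible), giving 1 unpaired electron.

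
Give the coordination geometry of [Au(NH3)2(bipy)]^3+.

Summing ligand charges against the +3 overall charge gives an oxidation state of +3 for gold.
Gold is a group-11 element; Au(III) is therefore d⁸.
Counting donor atoms: 2×ammonia (monodentate) → 2 donors; 1×2,2′-bipyridine (bidentate) → 2 donors. Coordination number = 4.
A 5d d⁸ ion has a large crystal-field splitting; square planar leaves the high-energy d_{x²−y²} orbital empty and maximises CFSE.

square planar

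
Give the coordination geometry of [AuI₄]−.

Ligand charges: each iodide is −1. With an overall charge of −1 the gold centre must be in the +3 oxidation state.
Au sits in group 11, so the d-electron count is 11 − 3 = 8.
Coordination number: 4.
A 5d d⁸ ion has a large crystal-field splitting; square planar leaves the high-energy d_{x²−y²} orbital empty and maximises CFSE.

square planar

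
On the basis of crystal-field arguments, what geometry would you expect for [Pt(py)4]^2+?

square planar

Ligand charges: pyridine is neutral. With an overall charge of +2 the platinum centre must be in the +2 oxidation state.
Group 10 minus oxidation state 2 gives a d⁸ configuration.
With 4 monodentate ligands the coordination number is 4.
A 5d d⁸ ion has a large crystal-field splitting; square planar leaves the high-energy d_{x²−y²} orbital empty and maximises CFSE.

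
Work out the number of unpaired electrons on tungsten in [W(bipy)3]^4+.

2 unpaired electrons

Summing ligand charges against the +4 overall charge gives an oxidation state of +4 for tungsten.
Group 6 minus oxidation state 4 gives a d² configuration.
Counting donor atoms: 3×2,2′-bipyridine (bidentate) → 6 donors. Coordination number = 6.
In an octahedral field the d² configuration is t₂g²e_g⁰ (only one arrangement possible), giving 2 unpaired electrons.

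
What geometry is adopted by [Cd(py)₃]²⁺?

Pyridine is neutral; balancing the +2 overall charge requires Cd(II).
Cd sits in group 12, so the d-electron count is 12 − 2 = 10.
Coordination number: 3.
Three ligands around a d¹⁰ centre minimise repulsion in a trigonal-planar arrangement.

trigonal planar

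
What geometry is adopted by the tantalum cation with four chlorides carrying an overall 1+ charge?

Ligand charges: each chloride is −1. With an overall charge of +1 the tantalum centre must be in the +5 oxidation state.
Group 5 minus oxidation state 5 gives a d⁰ configuration.
Coordination number: 4.
A d⁰ ion has no crystal-field stabilisation preference between square planar and tetrahedral, so four ligands adopt the sterically favoured tetrahedral geometry.

tetrahedral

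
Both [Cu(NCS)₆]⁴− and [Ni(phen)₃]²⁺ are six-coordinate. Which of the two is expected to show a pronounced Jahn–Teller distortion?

[Cu(NCS)₆]⁴−

[Cu(NCS)₆]⁴−: Summing ligand charges against the −4 overall charge gives an oxidation state of +2 for copper. Cu sits in group 11, so the d-electron count is 11 − 2 = 9. The t₂g⁶e_g³ configuration has an unevenly filled e_g set; the Jahn–Teller theorem predicts a tetragonal distortion (typically axial elongation) to lift the degeneracy.
[Ni(phen)₃]²⁺: Summing ligand charges against the +2 overall charge gives an oxidation state of +2 for nickel. Ni sits in group 10, so the d-electron count is 10 − 2 = 8. The d⁸ configuration leaves the e_g set evenly filled (or empty) — no strong Jahn–Teller driving force.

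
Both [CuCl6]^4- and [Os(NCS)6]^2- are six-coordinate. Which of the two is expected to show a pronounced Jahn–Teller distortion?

[CuCl6]^4-: Ligand charges: each chloride is −1. With an overall charge of −4 the copper centre must be in the +2 oxidation state. Group 11 minus oxidation state 2 gives a d⁹ configuration. The t₂g⁶e_g³ configuration has an unevenly filled e_g set; the Jahn–Teller theorem predicts a tetragonal distortion (typically axial elongation) to lift the degeneracy.
[Os(NCS)6]^2-: Ligand charges: each isothiocyanate is −1. With an overall charge of −2 the osmium centre must be in the +4 oxidation state. Osmium is a group-8 element; Os(IV) is therefore d⁴. A 5d ion has a large Δₒ and is invariably low-spin. The d⁴ configuration leaves the e_g set evenly filled (or empty) — no strong Jahn–Teller driving force.

[CuCl6]^4-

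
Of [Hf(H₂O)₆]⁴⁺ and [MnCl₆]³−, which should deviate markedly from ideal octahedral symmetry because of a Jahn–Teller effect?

[MnCl₆]³−

[Hf(H₂O)₆]⁴⁺: Water is neutral; balancing the +4 overall charge requires Hf(IV). Hafnium is a group-4 element; Hf(IV) is therefore d⁰. The d⁰ configuration leaves the e_g set evenly filled (or empty) — no strong Jahn–Teller driving force.
[MnCl₆]³−: Ligand charges: each chloride is −1. With an overall charge of −3 the manganese centre must be in the +3 oxidation state. Group 7 minus oxidation state 3 gives a d⁴ configuration. Chloride is a weak-field ligand for a first-row metal, so the complex is high-spin. The t₂g³e_g¹ (high-spin) configuration has an unevenly filled e_g set; the Jahn–Teller theorem predicts a tetragonal distortion (typically axial elongation) to lift the degeneracy.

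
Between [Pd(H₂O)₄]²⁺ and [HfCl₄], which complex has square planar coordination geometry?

[Pd(H₂O)₄]²⁺

For [Pd(H₂O)₄]²⁺: Summing ligand charges against the +2 overall charge gives an oxidation state of +2 for palladium. Pd sits in group 10, so the d-electron count is 10 − 2 = 8. A 4d d⁸ ion has a large crystal-field splitting; square planar leaves the high-energy d_{x²−y²} orbital empty and maximises CFSE. → square planar.
For [HfCl₄]: Ligand charges: each chloride is −1. With an overall charge of 0 the hafnium centre must be in the +4 oxidation state. Hafnium is a group-4 element; Hf(IV) is therefore d⁰. A d⁰ ion has no crystal-field stabilisation preference between square planar and tetrahedral, so four ligands adopt the sterically favoured tetrahedral geometry. → tetrahedral.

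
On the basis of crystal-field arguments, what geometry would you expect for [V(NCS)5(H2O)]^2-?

octahedral

Each isothiocyanate is −1; water is neutral; balancing the −2 overall charge requires V(III).
Vanadium is a group-5 element; V(III) is therefore d².
Coordination number: 6.
Six donors around a single metal centre give an octahedral coordination sphere.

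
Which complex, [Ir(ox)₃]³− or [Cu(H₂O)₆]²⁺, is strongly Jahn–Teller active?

[Ir(ox)₃]³−: Ligand charges: each oxalate is −2. With an overall charge of −3 the iridium centre must be in the +3 oxidation state. Ir sits in group 9, so the d-electron count is 9 − 3 = 6. A 5d ion has a large Δₒ and is invariably low-spin. The d⁶ configuration leaves the e_g set evenly filled (or empty) — no strong Jahn–Teller driving force.
[Cu(H₂O)₆]²⁺: Ligand charges: water is neutral. With an overall charge of +2 the copper centre must be in the +2 oxidation state. Copper is a group-11 element; Cu(II) is therefore d⁹. The t₂g⁶e_g³ configuration has an unevenly filled e_g set; the Jahn–Teller theorem predicts a tetragonal distortion (typically axial elongation) to lift the degeneracy.

[Cu(H₂O)₆]²⁺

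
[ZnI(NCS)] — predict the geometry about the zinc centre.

Ligand charges: each iodide is −1; each isothiocyanate is −1. With an overall charge of 0 the zinc centre must be in the +2 oxidation state.
Group 12 minus oxidation state 2 gives a d¹⁰ configuration.
Coordination number: 2.
A d¹⁰ ion with only two ligands adopts a linear arrangement (sp hybridisation; no CFSE preference).

linear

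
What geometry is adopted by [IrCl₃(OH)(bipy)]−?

octahedral

Each chloride is −1; each hydroxide is −1; 2,2′-bipyridine is neutral; balancing the −1 overall charge requires Ir(III).
Iridium is a group-9 element; Ir(III) is therefore d⁶.
Counting donor atoms: 3×chloride (monodentate) → 3 donors; 1×hydroxide (monodentate) → 1 donor; 1×2,2′-bipyridine (bidentate) → 2 donors. Coordination number = 6.
Six donors around a single metal centre give an octahedral coordination sphere.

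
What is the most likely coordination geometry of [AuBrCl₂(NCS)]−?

square planar

Each bromide is −1; each chloride is −1; each isothiocyanate is −1; balancing the −1 overall charge requires Au(III).
Au sits in group 11, so the d-electron count is 11 − 3 = 8.
Coordination number: 4.
A 5d d⁸ ion has a large crystal-field splitting; square planar leaves the high-energy d_{x²−y²} orbital empty and maximises CFSE.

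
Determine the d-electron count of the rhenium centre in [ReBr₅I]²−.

Ligand charges: each bromide is −1; each iodide is −1. With an overall charge of −2 the rhenium centre must be in the +4 oxidation state.
Re sits in group 7, so the d-electron count is 7 − 4 = 3.

d3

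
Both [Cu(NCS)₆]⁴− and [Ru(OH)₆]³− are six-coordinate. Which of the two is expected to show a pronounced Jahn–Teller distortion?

[Cu(NCS)₆]⁴−

[Cu(NCS)₆]⁴−: Summing ligand charges against the −4 overall charge gives an oxidation state of +2 for copper. Cu sits in group 11, so the d-electron count is 11 − 2 = 9. The t₂g⁶e_g³ configuration has an unevenly filled e_g set; the Jahn–Teller theorem predicts a tetragonal distortion (typically axial elongation) to lift the degeneracy.
[Ru(OH)₆]³−: Ligand charges: each hydroxide is −1. With an overall charge of −3 the ruthenium centre must be in the +3 oxidation state. Ru sits in group 8, so the d-electron count is 8 − 3 = 5. A 4d ion has a large Δₒ and is invariably low-spin. The d⁵ configuration leaves the e_g set evenly filled (or empty) — no strong Jahn–Teller driving force.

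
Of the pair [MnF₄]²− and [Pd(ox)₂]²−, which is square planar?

[Pd(ox)₂]²−

For [MnF₄]²−: Summing ligand charges against the −2 overall charge gives an oxidation state of +2 for manganese. Group 7 minus oxidation state 2 gives a d⁵ configuration. A high-spin d⁵ ion has zero CFSE in either geometry, so four ligands adopt the sterically favoured tetrahedral geometry. → tetrahedral.
For [Pd(ox)₂]²−: Each oxalate is −2; balancing the −2 overall charge requires Pd(II). Palladium is a group-10 element; Pd(II) is therefore d⁸. A 4d d⁸ ion has a large crystal-field splitting; square planar leaves the high-energy d_{x²−y²} orbital empty and maximises CFSE. → square planar.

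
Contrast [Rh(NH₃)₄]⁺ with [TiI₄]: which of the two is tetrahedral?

For [Rh(NH₃)₄]⁺: Ammonia is neutral; balancing the +1 overall charge requires Rh(I). Group 9 minus oxidation state 1 gives a d⁸ configuration. A 4d d⁸ ion has a large crystal-field splitting; square planar leaves the high-energy d_{x²−y²} orbital empty and maximises CFSE. → square planar.
For [TiI₄]: Each iodide is −1; balancing the 0 overall charge requires Ti(IV). Ti sits in group 4, so the d-electron count is 4 − 4 = 0. A d⁰ ion has no crystal-field stabilisation preference between square planar and tetrahedral, so four ligands adopt the sterically favoured tetrahedral geometry. → tetrahedral.

[TiI₄]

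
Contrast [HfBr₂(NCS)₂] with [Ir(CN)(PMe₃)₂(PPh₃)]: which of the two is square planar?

[Ir(CN)(PMe₃)₂(PPh₃)]

For [HfBr₂(NCS)₂]: Each bromide is −1; each isothiocyanate is −1; balancing the 0 overall charge requires Hf(IV). Hafnium is a group-4 element; Hf(IV) is therefore d⁰. A d⁰ ion has no crystal-field stabilisation preference between square planar and tetrahedral, so four ligands adopt the sterically favoured tetrahedral geometry. → tetrahedral.
For [Ir(CN)(PMe₃)₂(PPh₃)]: Ligand charges: each cyanide is −1; trimethylphosphine is neutral; triphenylphosphine is neutral. With an overall charge of 0 the iridium centre must be in the +1 oxidation state. Ir sits in group 9, so the d-electron count is 9 − 1 = 8. A 5d d⁸ ion has a large crystal-field splitting; square planar leaves the high-energy d_{x²−y²} orbital empty and maximises CFSE. → square planar.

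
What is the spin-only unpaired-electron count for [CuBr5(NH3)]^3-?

Ligand charges: each bromide is −1; ammonia is neutral. With an overall charge of −3 the copper centre must be in the +2 oxidation state.
Copper is a group-11 element; Cu(II) is therefore d⁹.
In an octahedral field the d⁹ configuration is t₂g⁶e_g³ (only one arrangement possible), giving 1 unpaired electron.

1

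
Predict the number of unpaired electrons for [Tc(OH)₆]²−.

Summing ligand charges against the −2 overall charge gives an oxidation state of +4 for technetium.
Group 7 minus oxidation state 4 gives a d³ configuration.
In an octahedral field the d³ configuration is t₂g³e_g⁰ (only one arrangement possible), giving 3 unpaired electrons.

3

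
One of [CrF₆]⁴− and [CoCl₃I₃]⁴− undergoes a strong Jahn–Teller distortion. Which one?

[CrF₆]⁴−: Ligand charges: each fluoride is −1. With an overall charge of −4 the chromium centre must be in the +2 oxidation state. Cr sits in group 6, so the d-electron count is 6 − 2 = 4. Fluoride is a weak-field ligand for a first-row metal, so the complex is high-spin. The t₂g³e_g¹ (high-spin) configuration has an unevenly filled e_g set; the Jahn–Teller theorem predicts a tetragonal distortion (typically axial elongation) to lift the degeneracy.
[CoCl₃I₃]⁴−: Each chloride is −1; each iodide is −1; balancing the −4 overall charge requires Co(II). Co sits in group 9, so the d-electron count is 9 − 2 = 7. Chloride and iodide are weak-field ligands for a first-row metal, so the complex is high-spin. The d⁷ configuration leaves the e_g set evenly filled (or empty) — no strong Jahn–Teller driving force.

[CrF₆]⁴−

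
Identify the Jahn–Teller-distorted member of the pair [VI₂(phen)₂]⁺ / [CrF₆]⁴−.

[VI₂(phen)₂]⁺: Ligand charges: each iodide is −1; 1,10-phenanthroline is neutral. With an overall charge of +1 the vanadium centre must be in the +3 oxidation state. V sits in group 5, so the d-electron count is 5 − 3 = 2. The d² configuration leaves the e_g set evenly filled (or empty) — no strong Jahn–Teller driving force.
[CrF₆]⁴−: Summing ligand charges against the −4 overall charge gives an oxidation state of +2 for chromium. Group 6 minus oxidation state 2 gives a d⁴ configuration. Fluoride is a weak-field ligand for a first-row metal, so the complex is high-spin. The t₂g³e_g¹ (high-spin) configuration has an unevenly filled e_g set; the Jahn–Teller theorem predicts a tetragonal distortion (typically axial elongation) to lift the degeneracy.

[CrF₆]⁴−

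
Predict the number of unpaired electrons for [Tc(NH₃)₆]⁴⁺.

Ammonia is neutral; balancing the +4 overall charge requires Tc(IV).
Tc sits in group 7, so the d-electron count is 7 − 4 = 3.
In an octahedral field the d³ configuration is t₂g³e_g⁰ (only one arrangement possible), giving 3 unpaired electrons.

3 unpaired electrons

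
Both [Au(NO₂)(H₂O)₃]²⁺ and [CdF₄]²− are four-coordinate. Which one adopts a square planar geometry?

[Au(NO₂)(H₂O)₃]²⁺

For [Au(NO₂)(H₂O)₃]²⁺: Summing ligand charges against the +2 overall charge gives an oxidation state of +3 for gold. Group 11 minus oxidation state 3 gives a d⁸ configuration. A 5d d⁸ ion has a large crystal-field splitting; square planar leaves the high-energy d_{x²−y²} orbital empty and maximises CFSE. → square planar.
For [CdF₄]²−: Each fluoride is −1; balancing the −2 overall charge requires Cd(II). Cd sits in group 12, so the d-electron count is 12 − 2 = 10. A d¹⁰ ion has no crystal-field stabilisation preference between square planar and tetrahedral, so four ligands adopt the sterically favoured tetrahedral geometry. → tetrahedral.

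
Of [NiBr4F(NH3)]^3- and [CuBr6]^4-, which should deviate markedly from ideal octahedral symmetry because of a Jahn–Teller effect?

[CuBr6]^4-

[NiBr4F(NH3)]^3-: Summing ligand charges against the −3 overall charge gives an oxidation state of +2 for nickel. Group 10 minus oxidation state 2 gives a d⁸ configuration. The d⁸ configuration leaves the e_g set evenly filled (or empty) — no strong Jahn–Teller driving force.
[CuBr6]^4-: Summing ligand charges against the −4 overall charge gives an oxidation state of +2 for copper. Copper is a group-11 element; Cu(II) is therefore d⁹. The t₂g⁶e_g³ configuration has an unevenly filled e_g set; the Jahn–Teller theorem predicts a tetragonal distortion (typically axial elongation) to lift the degeneracy.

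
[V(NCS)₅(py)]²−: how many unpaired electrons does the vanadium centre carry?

2 unpaired electrons

Summing ligand charges against the −2 overall charge gives an oxidation state of +3 for vanadium.
Vanadium is a group-5 element; V(III) is therefore d².
In an octahedral field the d² configuration is t₂g²e_g⁰ (only one arrangement possible), giving 2 unpaired electrons.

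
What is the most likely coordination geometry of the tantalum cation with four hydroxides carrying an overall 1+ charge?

Summing ligand charges against the +1 overall charge gives an oxidation state of +5 for tantalum.
Group 5 minus oxidation state 5 gives a d⁰ configuration.
Coordination number: 4.
A d⁰ ion has no crystal-field stabilisation preference between square planar and tetrahedral, so four ligands adopt the sterically favoured tetrahedral geometry.

tetrahedral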